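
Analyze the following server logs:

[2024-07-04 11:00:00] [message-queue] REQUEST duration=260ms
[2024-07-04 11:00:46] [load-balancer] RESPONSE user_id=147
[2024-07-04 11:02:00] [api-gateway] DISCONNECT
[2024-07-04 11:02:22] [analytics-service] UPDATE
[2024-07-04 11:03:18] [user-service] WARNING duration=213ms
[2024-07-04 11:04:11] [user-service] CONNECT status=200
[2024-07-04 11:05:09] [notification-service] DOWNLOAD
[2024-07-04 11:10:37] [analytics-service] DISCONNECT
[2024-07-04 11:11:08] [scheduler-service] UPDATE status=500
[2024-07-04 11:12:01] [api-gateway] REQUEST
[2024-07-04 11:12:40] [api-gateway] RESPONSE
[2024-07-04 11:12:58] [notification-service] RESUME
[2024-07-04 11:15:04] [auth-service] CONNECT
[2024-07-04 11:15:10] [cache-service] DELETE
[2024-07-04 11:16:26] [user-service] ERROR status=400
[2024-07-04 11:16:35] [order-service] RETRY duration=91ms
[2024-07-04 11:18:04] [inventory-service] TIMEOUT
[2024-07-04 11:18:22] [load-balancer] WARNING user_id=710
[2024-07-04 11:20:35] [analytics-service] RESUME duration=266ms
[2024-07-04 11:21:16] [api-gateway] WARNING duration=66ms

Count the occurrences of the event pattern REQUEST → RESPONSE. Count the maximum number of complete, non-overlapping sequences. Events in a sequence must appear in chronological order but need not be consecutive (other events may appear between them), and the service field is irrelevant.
2

To count sequences:

1. Look for pattern: REQUEST → RESPONSE
2. Greedily scan the log in chronological order, matching each sequence element in turn (ignoring service)
3. Each time the full pattern completes, increment the count and restart matching from the next event
4. Complete non-overlapping sequences found: 2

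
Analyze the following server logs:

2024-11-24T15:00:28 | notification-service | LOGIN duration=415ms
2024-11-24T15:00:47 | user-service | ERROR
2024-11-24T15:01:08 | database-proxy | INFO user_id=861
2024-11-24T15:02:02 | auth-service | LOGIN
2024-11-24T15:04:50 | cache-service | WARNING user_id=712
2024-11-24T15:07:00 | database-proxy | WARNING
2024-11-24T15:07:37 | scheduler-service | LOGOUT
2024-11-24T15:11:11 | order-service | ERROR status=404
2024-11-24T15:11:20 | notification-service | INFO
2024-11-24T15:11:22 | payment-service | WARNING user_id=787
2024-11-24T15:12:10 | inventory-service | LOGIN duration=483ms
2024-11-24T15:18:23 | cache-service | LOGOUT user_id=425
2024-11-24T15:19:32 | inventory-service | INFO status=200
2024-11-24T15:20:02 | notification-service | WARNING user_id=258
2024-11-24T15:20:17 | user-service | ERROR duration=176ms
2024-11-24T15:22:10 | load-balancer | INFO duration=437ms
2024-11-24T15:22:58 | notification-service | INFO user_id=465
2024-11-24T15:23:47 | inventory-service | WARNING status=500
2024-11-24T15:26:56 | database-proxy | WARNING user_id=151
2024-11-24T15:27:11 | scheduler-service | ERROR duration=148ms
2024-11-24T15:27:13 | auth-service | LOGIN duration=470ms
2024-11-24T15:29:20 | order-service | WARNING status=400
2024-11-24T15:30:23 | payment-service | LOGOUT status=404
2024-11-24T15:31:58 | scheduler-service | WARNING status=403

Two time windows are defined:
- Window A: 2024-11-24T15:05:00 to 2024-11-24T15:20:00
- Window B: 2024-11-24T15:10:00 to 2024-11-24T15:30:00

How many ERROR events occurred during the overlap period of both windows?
1

To find overlap events:

1. Window A: 2024-11-24T15:05:00 to 2024-11-24T15:20:00
2. Window B: 2024-11-24T15:10:00 to 2024-11-24T15:30:00
3. Overlap period: 2024-11-24T15:10:00 to 2024-11-24T15:20:00
4. Count ERROR events in overlap: 1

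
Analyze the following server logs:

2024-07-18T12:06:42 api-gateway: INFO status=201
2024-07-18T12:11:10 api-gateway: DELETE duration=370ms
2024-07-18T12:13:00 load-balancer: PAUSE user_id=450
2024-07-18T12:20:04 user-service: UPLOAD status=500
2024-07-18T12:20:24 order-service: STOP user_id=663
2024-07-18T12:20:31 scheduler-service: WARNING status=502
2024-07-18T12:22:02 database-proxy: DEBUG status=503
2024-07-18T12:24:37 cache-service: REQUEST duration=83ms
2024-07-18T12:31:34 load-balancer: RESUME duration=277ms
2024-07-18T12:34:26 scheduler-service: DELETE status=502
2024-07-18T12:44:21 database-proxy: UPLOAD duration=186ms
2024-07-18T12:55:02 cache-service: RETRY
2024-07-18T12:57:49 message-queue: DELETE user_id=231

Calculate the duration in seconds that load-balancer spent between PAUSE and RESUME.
1114

To calculate state duration:

1. Find PAUSE event for load-balancer: 2024-07-18T12:13:00
2. Find RESUME event for load-balancer: 2024-07-18T12:31:34
3. Calculate duration: 2024-07-18T12:31:34 - 2024-07-18T12:13:00 = 1114 seconds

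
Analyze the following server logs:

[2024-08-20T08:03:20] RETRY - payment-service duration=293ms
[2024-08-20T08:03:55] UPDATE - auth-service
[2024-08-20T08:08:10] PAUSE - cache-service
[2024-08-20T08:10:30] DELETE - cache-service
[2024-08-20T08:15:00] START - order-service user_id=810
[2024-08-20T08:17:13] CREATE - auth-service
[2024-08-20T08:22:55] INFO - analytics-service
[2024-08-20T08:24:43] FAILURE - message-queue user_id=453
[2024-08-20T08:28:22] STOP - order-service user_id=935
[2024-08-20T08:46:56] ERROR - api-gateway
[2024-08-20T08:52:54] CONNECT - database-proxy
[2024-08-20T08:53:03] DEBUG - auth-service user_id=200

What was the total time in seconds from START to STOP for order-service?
802

To calculate state duration:

1. Find START event for order-service: 2024-08-20T08:15:00
2. Find STOP event for order-service: 2024-08-20T08:28:22
3. Calculate duration: 2024-08-20T08:28:22 - 2024-08-20T08:15:00 = 802 seconds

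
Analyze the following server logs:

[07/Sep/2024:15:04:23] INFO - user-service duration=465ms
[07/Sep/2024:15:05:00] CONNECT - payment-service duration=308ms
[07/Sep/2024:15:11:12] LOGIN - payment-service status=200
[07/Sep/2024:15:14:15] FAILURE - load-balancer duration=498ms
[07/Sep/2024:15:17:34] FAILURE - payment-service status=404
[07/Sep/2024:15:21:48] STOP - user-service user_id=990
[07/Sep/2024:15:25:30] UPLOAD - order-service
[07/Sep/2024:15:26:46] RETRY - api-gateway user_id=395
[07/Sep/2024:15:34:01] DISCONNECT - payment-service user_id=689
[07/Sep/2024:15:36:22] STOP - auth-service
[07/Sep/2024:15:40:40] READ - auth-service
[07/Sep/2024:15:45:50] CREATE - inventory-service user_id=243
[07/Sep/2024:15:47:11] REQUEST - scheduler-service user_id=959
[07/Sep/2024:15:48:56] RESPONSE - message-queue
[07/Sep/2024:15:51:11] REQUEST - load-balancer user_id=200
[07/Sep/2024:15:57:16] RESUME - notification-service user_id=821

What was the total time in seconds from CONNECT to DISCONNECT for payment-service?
1741

To calculate state duration:

1. Find CONNECT event for payment-service: 07/Sep/2024:15:05:00
2. Find DISCONNECT event for payment-service: 07/Sep/2024:15:34:01
3. Calculate duration: 07/Sep/2024:15:34:01 - 07/Sep/2024:15:05:00 = 1741 seconds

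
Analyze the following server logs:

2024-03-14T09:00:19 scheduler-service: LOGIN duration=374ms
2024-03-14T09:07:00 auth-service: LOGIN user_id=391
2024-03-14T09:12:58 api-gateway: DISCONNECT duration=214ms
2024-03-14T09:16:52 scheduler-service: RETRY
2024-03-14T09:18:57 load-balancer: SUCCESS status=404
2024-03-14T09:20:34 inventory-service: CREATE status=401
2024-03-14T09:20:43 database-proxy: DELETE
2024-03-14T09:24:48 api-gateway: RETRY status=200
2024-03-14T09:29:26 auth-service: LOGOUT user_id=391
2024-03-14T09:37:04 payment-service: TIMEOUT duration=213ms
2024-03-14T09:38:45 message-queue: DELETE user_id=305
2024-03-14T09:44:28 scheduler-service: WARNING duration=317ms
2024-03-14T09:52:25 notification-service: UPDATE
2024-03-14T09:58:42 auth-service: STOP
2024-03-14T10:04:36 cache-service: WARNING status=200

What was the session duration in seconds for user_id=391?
1346

To calculate session duration:

1. Find LOGIN event for user_id=391: 2024-03-14T09:07:00
2. Find LOGOUT event for user_id=391: 2024-03-14T09:29:26
3. Session duration: 2024-03-14T09:29:26 - 2024-03-14T09:07:00 = 1346 seconds (22 minutes)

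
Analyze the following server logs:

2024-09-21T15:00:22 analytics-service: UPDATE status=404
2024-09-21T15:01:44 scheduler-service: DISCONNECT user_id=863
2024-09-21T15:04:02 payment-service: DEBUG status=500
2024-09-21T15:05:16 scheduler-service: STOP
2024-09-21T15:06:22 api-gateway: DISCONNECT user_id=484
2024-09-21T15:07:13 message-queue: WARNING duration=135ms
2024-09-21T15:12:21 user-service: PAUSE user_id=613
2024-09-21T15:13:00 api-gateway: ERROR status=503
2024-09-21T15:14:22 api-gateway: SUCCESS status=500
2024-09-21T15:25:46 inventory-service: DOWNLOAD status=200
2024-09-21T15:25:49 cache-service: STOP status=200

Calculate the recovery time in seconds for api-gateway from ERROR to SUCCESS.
82

To calculate recovery time:

1. Find ERROR event for api-gateway: 2024-09-21T15:13:00
2. Find next SUCCESS event for api-gateway: 2024-09-21T15:14:22
3. Recovery time: 2024-09-21T15:14:22 - 2024-09-21T15:13:00 = 82 seconds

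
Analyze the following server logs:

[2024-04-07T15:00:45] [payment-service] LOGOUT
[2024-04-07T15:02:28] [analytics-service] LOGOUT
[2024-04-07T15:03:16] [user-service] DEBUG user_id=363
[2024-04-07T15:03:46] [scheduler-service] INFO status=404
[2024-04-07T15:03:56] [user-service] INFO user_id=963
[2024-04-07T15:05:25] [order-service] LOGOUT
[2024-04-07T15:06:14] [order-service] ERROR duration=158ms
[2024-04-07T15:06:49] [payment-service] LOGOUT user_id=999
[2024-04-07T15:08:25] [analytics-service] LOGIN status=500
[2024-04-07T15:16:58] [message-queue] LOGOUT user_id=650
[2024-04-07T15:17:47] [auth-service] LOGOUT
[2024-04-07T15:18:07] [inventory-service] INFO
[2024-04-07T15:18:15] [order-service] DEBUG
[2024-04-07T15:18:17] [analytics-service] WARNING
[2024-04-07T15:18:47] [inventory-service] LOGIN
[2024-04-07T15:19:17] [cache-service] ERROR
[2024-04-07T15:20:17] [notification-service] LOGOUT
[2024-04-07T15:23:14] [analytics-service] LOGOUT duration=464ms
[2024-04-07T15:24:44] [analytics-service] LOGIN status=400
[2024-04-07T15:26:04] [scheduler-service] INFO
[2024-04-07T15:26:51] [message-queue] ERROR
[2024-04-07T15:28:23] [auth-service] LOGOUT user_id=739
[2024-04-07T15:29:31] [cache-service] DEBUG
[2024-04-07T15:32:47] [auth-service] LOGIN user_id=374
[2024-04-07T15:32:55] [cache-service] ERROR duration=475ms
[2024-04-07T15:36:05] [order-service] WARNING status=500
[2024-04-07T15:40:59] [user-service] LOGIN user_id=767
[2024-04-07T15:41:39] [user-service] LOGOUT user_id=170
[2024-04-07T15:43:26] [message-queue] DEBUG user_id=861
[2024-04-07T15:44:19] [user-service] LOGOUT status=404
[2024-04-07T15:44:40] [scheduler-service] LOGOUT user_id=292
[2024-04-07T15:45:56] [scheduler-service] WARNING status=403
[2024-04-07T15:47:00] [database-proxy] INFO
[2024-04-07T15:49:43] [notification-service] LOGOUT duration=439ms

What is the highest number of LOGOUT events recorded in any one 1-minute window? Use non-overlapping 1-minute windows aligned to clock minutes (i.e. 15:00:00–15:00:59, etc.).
2

To find the burst window:

1. Divide the log period into non-overlapping 1-minute windows starting at 15:00
2. Count LOGOUT events in each window
3. Find the window with maximum count
4. Maximum events in a window: 2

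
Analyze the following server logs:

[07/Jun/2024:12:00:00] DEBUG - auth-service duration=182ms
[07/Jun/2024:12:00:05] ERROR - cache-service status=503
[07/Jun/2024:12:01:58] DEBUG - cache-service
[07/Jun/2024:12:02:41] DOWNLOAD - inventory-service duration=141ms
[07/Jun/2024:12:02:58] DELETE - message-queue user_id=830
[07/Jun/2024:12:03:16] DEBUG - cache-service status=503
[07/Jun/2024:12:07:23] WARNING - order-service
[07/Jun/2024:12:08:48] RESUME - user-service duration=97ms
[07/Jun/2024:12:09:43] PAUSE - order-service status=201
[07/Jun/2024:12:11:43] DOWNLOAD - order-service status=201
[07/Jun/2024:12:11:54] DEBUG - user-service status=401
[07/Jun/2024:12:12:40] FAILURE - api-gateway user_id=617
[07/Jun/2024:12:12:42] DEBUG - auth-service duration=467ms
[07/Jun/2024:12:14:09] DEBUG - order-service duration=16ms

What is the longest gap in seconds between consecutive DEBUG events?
518

To find the longest gap:

1. Extract all DEBUG events in chronological order
2. Calculate time differences between consecutive events
3. Find the maximum difference
4. Longest gap: 518 seconds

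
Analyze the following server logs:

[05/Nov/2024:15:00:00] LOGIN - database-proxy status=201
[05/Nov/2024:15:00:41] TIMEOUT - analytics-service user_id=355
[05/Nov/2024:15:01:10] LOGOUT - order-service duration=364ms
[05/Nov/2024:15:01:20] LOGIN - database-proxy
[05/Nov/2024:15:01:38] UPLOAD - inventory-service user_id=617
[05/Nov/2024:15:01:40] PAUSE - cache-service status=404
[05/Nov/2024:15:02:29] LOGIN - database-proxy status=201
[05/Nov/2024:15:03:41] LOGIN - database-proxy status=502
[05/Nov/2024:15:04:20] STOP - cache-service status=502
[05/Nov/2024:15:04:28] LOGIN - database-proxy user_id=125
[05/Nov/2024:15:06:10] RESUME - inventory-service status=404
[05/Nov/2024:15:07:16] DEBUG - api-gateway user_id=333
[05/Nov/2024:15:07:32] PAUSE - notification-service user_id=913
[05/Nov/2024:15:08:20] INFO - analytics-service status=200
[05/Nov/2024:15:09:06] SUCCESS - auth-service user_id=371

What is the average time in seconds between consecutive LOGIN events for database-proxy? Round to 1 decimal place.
67.0

To calculate average interval:

1. Find all LOGIN events for database-proxy in order
2. Calculate time gaps between consecutive events
3. Compute mean of gaps: 268 / 4 = 67.0 seconds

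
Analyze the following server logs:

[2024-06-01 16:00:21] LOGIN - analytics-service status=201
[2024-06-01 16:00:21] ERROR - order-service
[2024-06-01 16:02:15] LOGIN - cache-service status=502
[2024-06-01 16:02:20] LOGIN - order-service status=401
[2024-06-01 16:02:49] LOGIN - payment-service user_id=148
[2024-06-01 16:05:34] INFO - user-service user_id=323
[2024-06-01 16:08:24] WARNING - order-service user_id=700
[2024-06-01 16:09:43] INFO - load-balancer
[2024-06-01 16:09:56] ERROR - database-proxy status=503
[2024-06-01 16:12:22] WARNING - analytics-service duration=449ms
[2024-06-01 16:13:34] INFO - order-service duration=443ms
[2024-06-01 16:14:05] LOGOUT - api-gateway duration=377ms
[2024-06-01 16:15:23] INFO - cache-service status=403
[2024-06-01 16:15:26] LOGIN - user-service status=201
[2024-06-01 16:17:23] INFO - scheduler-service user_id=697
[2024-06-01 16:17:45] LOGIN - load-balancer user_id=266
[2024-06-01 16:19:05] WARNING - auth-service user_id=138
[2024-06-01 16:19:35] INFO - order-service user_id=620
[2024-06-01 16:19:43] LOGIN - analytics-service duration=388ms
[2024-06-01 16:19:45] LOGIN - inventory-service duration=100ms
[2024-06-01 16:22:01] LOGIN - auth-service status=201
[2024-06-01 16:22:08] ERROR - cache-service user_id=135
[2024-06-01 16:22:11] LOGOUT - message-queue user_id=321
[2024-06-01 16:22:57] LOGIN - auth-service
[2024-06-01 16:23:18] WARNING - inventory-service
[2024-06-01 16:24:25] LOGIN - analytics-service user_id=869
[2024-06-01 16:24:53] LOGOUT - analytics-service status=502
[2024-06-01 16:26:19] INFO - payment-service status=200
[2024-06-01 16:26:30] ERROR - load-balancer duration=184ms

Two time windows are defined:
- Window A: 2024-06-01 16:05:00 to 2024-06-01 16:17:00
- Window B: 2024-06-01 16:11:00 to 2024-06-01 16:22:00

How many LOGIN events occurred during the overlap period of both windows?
1

To find overlap events:

1. Window A: 2024-06-01 16:05:00 to 2024-06-01 16:17:00
2. Window B: 2024-06-01 16:11:00 to 2024-06-01 16:22:00
3. Overlap period: 2024-06-01 16:11:00 to 2024-06-01 16:17:00
4. Count LOGIN events in overlap: 1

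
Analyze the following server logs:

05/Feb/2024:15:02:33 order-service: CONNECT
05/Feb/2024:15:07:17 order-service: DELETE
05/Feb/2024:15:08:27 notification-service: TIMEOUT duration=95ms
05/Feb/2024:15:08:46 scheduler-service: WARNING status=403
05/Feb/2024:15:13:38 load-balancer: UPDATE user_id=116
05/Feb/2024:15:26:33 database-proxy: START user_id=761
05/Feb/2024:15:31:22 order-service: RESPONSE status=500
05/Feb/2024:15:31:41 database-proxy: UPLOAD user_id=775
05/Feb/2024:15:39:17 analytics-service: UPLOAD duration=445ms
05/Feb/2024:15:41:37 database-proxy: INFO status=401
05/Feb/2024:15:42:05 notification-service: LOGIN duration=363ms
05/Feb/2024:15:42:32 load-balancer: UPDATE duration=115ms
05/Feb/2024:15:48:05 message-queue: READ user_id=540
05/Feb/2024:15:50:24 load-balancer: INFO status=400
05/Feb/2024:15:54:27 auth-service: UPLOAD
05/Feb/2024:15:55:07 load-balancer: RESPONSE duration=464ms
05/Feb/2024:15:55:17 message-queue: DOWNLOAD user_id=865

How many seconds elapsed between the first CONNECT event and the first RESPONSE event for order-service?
1729

To find the time between events:

1. Locate the first CONNECT event for order-service: 05/Feb/2024:15:02:33
2. Locate the first RESPONSE event for order-service: 05/Feb/2024:15:31:22
3. Calculate the difference: 05/Feb/2024:15:31:22 - 05/Feb/2024:15:02:33 = 1729 seconds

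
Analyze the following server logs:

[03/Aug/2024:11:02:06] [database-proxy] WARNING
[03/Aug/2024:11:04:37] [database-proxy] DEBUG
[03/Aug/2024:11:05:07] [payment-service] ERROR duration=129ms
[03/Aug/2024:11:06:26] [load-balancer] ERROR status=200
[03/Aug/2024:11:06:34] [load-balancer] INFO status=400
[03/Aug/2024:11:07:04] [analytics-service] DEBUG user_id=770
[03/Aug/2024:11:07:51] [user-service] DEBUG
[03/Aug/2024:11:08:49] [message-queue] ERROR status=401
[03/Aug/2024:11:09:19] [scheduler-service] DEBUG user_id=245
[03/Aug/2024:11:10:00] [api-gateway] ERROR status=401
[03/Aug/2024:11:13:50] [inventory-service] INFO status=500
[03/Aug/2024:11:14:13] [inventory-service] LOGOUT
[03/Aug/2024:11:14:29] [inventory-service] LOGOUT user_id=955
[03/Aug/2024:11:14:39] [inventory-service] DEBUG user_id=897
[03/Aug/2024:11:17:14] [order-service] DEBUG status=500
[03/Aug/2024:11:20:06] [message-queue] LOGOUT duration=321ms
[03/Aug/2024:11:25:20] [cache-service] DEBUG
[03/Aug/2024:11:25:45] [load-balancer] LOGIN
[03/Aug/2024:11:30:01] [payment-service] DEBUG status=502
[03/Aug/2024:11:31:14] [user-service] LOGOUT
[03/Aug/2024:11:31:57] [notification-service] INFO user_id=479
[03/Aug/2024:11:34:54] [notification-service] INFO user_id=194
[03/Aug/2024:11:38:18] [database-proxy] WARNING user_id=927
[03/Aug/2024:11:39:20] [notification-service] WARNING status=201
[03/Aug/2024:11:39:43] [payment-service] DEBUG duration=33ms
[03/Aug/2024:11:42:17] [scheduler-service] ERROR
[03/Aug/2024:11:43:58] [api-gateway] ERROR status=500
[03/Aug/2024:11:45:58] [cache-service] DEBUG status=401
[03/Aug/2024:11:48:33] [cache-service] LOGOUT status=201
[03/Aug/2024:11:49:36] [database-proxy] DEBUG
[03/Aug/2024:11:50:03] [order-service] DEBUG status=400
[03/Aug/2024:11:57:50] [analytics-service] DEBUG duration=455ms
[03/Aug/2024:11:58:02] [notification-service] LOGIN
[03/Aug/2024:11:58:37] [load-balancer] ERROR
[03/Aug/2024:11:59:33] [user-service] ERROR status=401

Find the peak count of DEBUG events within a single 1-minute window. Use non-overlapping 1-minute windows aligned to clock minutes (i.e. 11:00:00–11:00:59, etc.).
2

To find the burst window:

1. Divide the log period into non-overlapping 1-minute windows starting at 11:00
2. Count DEBUG events in each window
3. Find the window with maximum count
4. Maximum events in a window: 2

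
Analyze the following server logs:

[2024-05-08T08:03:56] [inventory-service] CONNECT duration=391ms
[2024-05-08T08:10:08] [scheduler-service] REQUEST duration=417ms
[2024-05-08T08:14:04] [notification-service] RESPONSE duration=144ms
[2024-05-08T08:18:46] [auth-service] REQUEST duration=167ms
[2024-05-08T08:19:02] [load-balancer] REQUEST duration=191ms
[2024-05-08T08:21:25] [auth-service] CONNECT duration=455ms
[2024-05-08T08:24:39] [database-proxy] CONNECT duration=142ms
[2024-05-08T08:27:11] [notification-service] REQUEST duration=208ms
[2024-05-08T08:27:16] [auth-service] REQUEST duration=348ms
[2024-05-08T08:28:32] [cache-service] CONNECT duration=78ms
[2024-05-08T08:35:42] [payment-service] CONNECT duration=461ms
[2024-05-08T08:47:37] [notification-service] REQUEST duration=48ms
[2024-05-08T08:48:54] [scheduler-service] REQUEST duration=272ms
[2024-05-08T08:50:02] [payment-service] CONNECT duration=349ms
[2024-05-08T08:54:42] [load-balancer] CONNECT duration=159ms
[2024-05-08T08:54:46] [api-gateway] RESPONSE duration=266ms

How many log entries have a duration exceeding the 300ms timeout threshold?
6

To count timeouts:

1. Threshold: 300ms
2. Extract duration from each log entry
3. Count entries where duration > 300
4. Timeout count: 6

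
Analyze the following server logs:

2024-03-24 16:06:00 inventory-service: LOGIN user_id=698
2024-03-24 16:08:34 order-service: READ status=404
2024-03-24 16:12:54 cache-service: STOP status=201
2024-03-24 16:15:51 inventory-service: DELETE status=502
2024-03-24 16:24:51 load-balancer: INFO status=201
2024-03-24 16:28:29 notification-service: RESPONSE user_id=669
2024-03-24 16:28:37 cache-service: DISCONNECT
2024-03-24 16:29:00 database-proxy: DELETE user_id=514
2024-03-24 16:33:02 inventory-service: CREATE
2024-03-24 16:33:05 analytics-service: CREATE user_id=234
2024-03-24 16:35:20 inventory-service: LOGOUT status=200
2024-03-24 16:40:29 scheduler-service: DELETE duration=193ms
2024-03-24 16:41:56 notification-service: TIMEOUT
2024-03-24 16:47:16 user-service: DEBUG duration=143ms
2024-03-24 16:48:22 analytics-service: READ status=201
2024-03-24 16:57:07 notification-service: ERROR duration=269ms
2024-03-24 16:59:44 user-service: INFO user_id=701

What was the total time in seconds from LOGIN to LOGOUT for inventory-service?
1760

To calculate state duration:

1. Find LOGIN event for inventory-service: 2024-03-24 16:06:00
2. Find LOGOUT event for inventory-service: 2024-03-24 16:35:20
3. Calculate duration: 2024-03-24 16:35:20 - 2024-03-24 16:06:00 = 1760 seconds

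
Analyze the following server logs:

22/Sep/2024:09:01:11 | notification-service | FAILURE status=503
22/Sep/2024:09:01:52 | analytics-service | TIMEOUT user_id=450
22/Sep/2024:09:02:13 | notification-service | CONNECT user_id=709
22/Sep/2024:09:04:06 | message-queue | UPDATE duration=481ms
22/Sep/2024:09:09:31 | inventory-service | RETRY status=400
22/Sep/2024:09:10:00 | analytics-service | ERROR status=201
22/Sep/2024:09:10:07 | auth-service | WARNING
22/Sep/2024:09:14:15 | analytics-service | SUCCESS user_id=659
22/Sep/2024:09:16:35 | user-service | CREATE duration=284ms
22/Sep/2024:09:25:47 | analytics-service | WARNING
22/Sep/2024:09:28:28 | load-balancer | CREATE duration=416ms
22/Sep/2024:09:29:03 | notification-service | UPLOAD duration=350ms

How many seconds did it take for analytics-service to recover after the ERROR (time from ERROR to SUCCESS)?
255

To calculate recovery time:

1. Find ERROR event for analytics-service: 22/Sep/2024:09:10:00
2. Find next SUCCESS event for analytics-service: 22/Sep/2024:09:14:15
3. Recovery time: 22/Sep/2024:09:14:15 - 22/Sep/2024:09:10:00 = 255 seconds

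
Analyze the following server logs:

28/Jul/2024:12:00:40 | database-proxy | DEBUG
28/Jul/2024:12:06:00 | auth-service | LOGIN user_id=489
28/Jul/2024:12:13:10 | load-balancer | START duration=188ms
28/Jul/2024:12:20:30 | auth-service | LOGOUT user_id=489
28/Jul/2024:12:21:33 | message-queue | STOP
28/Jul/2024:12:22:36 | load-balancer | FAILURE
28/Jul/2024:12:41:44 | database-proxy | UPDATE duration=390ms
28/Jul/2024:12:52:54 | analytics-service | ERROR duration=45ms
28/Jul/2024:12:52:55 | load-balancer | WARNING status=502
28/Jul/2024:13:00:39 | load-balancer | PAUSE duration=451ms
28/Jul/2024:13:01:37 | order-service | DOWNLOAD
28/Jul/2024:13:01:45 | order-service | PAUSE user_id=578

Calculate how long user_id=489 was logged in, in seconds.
870

To calculate session duration:

1. Find LOGIN event for user_id=489: 28/Jul/2024:12:06:00
2. Find LOGOUT event for user_id=489: 28/Jul/2024:12:20:30
3. Session duration: 28/Jul/2024:12:20:30 - 28/Jul/2024:12:06:00 = 870 seconds (14 minutes)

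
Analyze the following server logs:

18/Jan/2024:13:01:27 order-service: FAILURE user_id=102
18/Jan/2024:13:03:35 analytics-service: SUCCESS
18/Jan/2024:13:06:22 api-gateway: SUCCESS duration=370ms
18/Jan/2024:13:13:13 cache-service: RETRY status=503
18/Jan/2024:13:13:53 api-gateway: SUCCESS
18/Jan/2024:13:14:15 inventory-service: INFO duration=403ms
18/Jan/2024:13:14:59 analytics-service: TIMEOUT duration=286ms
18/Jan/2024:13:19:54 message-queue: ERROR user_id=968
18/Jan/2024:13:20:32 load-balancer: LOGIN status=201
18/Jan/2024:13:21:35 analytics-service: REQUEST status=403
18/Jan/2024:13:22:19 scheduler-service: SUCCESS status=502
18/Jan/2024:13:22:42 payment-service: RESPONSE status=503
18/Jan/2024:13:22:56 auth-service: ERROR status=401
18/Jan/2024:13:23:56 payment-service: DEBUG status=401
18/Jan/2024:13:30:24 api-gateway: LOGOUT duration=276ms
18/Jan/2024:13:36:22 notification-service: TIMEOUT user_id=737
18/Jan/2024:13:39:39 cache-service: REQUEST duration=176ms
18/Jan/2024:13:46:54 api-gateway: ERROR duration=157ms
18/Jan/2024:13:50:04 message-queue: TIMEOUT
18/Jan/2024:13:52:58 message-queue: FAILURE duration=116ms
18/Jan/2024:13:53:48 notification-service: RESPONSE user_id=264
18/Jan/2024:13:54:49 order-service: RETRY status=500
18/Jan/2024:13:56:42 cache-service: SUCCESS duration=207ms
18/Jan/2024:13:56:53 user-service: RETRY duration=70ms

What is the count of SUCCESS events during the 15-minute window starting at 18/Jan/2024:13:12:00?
2

To count events in the time window:

1. Window boundaries: 18/Jan/2024:13:12:00 to 18/Jan/2024:13:27:00
2. Filter for SUCCESS events within this window
3. Count matching events: 2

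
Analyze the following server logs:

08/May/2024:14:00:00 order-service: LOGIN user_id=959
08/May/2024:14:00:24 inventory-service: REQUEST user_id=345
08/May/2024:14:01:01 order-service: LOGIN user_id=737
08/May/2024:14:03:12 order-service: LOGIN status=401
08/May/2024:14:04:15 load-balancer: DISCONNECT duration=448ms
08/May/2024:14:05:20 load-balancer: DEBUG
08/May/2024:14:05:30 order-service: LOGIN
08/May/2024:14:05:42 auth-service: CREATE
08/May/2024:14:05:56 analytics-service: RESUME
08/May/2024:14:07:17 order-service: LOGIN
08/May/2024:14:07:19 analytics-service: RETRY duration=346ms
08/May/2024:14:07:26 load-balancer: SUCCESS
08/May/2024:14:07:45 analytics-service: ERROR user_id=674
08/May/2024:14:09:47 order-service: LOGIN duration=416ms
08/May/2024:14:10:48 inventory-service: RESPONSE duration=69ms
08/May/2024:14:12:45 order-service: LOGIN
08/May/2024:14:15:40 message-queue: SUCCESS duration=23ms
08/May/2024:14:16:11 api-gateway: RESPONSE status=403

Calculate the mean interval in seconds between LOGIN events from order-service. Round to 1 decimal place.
127.5

To calculate average interval:

1. Find all LOGIN events for order-service in order
2. Calculate time gaps between consecutive events
3. Compute mean of gaps: 765 / 6 = 127.5 seconds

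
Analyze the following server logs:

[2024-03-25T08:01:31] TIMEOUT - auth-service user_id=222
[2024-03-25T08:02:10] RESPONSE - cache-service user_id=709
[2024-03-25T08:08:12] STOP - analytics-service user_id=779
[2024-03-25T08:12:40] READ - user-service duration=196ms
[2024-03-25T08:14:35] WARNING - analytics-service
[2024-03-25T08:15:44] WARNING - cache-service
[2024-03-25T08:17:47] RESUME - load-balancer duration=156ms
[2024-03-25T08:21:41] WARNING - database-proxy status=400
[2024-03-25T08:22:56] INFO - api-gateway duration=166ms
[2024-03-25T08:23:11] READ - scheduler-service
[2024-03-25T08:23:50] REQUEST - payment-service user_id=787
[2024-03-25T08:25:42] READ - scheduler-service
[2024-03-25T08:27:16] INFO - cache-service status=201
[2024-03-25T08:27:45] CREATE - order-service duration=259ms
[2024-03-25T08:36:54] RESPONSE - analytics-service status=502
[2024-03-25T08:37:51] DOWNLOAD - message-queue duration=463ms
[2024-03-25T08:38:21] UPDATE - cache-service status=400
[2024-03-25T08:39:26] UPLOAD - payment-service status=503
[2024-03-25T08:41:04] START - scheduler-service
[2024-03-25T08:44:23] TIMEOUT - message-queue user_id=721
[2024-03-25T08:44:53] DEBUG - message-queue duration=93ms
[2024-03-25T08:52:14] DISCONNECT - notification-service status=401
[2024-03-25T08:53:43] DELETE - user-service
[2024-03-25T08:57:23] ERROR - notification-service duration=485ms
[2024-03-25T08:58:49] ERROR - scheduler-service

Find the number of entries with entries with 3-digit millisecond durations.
6

To find matching entries:

1. Pattern to match: entries with 3-digit millisecond durations
2. Scan each log entry for the pattern
3. Count matches: 6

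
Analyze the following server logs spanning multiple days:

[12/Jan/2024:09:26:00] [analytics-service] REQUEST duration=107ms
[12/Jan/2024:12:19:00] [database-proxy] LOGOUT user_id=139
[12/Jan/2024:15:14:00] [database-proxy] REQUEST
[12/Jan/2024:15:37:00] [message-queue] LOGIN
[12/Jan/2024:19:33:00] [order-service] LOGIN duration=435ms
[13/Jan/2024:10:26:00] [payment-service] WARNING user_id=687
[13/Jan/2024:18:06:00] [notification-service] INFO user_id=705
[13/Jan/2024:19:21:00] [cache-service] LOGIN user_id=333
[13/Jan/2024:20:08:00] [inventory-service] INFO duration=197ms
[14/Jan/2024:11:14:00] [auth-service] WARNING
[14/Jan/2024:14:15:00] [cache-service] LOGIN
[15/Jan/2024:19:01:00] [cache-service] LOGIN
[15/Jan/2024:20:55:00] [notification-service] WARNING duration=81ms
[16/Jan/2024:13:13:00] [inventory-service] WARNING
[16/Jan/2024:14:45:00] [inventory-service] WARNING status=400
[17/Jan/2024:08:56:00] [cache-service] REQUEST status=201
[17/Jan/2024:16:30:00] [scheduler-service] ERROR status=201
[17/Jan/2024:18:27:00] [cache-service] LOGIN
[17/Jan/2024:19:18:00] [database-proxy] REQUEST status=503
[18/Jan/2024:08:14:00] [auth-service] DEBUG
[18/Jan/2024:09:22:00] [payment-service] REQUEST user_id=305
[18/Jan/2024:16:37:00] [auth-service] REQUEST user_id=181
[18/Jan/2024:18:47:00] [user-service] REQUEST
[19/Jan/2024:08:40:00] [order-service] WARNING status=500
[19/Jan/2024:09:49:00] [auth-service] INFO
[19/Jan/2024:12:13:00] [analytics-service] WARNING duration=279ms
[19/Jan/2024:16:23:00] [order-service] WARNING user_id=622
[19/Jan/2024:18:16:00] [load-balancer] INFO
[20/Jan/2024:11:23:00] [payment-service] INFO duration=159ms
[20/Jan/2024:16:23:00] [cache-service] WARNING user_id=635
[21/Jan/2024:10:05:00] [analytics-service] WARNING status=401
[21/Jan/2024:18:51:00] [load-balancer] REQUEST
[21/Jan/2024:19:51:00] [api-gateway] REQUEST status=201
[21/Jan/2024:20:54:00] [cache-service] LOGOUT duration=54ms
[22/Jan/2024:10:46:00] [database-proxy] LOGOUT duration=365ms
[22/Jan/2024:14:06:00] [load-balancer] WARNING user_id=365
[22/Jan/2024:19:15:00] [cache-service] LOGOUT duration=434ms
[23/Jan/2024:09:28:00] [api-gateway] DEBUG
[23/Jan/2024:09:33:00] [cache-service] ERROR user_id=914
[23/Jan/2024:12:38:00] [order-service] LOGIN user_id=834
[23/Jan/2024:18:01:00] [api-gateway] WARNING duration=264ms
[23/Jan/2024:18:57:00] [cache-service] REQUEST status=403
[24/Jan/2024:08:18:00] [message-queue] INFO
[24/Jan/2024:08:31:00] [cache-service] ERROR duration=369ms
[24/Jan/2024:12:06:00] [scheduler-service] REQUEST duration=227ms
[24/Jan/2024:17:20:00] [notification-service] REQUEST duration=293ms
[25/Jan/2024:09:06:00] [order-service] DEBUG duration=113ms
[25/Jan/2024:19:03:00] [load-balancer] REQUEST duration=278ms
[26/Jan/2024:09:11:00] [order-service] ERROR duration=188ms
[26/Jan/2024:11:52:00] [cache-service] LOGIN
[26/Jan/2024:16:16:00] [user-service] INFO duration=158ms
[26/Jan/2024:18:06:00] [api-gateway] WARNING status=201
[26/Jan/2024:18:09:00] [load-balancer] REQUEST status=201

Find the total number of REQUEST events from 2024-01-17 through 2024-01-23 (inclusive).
8

To filter by date range:

1. Date range: 2024-01-17 through 2024-01-23, both dates inclusive
2. Filter for REQUEST events whose date falls in this range
3. Count matching events: 8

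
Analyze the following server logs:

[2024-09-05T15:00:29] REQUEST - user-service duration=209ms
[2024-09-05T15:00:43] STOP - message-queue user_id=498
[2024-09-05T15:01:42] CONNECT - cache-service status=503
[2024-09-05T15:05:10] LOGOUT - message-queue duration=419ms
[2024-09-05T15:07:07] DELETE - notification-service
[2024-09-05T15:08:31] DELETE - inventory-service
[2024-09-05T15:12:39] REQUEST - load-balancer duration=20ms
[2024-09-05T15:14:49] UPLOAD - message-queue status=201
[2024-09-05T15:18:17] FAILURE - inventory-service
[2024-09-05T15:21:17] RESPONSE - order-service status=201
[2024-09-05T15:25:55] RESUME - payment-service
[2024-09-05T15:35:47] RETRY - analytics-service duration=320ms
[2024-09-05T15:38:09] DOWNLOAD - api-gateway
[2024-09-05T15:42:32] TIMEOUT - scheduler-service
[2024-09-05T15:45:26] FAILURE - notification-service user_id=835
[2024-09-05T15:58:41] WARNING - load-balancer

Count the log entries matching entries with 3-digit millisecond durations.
3

To find matching entries:

1. Pattern to match: entries with 3-digit millisecond durations
2. Scan each log entry for the pattern
3. Count matches: 3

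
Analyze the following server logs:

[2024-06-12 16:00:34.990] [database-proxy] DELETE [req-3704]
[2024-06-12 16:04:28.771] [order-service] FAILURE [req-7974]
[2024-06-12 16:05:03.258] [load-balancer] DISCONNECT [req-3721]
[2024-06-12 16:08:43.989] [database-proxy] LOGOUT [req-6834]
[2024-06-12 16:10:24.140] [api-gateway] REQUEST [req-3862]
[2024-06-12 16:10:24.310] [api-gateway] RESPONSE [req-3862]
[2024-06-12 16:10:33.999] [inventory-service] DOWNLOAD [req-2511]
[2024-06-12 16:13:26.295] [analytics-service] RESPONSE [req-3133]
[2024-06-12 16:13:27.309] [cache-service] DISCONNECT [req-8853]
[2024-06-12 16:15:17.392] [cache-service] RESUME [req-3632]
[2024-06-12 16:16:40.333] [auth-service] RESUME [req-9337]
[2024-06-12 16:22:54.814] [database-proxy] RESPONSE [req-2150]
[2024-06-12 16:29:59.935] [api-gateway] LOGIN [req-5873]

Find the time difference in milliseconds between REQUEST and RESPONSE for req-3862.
170

To calculate latency:

1. Find REQUEST with id req-3862: 2024-06-12 16:10:24.140
2. Find RESPONSE with id req-3862: 2024-06-12 16:10:24.310
3. Latency: 2024-06-12 16:10:24.310 - 2024-06-12 16:10:24.140 = 170ms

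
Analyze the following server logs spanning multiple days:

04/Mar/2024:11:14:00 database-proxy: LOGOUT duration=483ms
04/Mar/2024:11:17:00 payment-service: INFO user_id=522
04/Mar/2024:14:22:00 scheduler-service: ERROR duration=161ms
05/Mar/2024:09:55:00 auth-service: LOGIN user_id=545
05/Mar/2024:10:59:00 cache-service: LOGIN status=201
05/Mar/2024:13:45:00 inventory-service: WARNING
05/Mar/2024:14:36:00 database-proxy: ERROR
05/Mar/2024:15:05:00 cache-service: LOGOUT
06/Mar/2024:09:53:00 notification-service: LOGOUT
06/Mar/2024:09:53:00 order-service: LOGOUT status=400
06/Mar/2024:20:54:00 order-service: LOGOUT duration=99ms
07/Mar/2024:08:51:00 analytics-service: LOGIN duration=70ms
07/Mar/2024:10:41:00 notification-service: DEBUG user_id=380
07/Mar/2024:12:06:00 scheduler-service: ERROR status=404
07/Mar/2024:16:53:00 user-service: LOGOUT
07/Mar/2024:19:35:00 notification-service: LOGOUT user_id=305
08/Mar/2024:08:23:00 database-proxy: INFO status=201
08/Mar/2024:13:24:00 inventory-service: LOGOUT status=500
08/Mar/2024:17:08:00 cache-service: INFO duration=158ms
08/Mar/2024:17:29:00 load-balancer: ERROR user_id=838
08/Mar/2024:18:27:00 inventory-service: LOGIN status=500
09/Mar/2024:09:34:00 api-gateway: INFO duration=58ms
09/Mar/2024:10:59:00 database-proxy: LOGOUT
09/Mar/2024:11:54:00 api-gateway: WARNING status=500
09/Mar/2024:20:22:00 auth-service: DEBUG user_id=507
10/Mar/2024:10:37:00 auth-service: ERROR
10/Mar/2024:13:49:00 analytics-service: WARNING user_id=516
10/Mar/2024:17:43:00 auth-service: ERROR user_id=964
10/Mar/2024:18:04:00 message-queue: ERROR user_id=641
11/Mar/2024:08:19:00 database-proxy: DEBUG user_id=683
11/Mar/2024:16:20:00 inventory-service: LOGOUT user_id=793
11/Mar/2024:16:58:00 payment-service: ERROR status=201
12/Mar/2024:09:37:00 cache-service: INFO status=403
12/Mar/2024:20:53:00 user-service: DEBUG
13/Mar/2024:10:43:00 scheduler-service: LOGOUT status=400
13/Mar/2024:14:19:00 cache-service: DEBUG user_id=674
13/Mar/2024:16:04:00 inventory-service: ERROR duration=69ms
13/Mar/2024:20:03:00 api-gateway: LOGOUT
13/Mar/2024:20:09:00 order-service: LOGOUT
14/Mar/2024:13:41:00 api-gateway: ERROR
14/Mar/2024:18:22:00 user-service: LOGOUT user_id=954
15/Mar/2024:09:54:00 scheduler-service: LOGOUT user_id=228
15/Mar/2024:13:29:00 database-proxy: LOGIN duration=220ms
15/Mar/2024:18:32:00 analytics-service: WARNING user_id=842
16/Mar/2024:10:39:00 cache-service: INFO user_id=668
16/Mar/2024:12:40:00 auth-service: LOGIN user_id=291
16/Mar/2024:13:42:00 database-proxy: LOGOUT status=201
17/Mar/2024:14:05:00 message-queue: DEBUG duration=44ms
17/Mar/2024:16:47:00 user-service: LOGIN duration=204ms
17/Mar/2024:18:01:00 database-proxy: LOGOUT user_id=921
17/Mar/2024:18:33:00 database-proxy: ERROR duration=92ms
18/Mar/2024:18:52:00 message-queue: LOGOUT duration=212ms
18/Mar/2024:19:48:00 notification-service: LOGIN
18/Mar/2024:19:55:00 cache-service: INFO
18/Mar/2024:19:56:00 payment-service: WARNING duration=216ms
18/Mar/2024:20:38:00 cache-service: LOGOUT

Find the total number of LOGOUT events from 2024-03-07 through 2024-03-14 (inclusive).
9

To filter by date range:

1. Date range: 2024-03-07 through 2024-03-14, both dates inclusive
2. Filter for LOGOUT events whose date falls in this range
3. Count matching events: 9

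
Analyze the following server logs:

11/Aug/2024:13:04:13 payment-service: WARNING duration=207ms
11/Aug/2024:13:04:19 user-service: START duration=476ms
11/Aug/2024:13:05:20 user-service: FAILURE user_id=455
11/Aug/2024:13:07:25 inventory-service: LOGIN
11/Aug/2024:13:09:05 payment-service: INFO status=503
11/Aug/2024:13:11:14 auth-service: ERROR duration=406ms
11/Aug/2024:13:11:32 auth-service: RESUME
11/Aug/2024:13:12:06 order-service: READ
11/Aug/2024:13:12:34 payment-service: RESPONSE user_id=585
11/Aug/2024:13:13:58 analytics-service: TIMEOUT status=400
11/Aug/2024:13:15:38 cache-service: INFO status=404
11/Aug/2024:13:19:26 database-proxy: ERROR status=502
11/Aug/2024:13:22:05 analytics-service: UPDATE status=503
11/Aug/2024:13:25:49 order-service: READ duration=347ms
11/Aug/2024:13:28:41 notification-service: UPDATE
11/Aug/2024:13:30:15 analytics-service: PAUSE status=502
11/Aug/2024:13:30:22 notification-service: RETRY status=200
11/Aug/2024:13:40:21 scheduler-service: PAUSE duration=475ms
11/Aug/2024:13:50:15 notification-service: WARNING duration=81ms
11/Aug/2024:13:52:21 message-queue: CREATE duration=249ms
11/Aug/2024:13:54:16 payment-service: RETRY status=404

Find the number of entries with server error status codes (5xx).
4

To find matching entries:

1. Pattern to match: server error status codes (5xx)
2. Scan each log entry for the pattern
3. Count matches: 4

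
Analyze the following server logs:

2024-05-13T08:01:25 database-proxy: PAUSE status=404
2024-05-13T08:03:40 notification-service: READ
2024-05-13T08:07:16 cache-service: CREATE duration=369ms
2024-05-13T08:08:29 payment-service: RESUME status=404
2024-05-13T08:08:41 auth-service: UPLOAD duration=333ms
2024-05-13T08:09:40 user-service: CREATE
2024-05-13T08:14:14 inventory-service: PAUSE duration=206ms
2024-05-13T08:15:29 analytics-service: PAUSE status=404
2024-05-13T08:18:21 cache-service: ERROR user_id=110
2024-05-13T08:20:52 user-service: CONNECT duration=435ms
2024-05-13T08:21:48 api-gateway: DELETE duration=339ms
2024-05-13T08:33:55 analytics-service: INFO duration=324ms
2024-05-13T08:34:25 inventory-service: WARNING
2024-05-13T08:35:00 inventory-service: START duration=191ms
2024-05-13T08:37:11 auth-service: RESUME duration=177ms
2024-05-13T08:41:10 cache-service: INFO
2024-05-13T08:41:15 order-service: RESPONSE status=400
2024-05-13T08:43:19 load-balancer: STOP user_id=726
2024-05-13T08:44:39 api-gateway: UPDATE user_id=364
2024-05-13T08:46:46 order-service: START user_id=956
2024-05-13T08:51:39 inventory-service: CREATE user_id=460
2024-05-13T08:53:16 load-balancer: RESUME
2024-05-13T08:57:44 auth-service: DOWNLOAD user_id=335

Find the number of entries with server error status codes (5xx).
0

To find matching entries:

1. Pattern to match: server error status codes (5xx)
2. Scan each log entry for the pattern
3. Count matches: 0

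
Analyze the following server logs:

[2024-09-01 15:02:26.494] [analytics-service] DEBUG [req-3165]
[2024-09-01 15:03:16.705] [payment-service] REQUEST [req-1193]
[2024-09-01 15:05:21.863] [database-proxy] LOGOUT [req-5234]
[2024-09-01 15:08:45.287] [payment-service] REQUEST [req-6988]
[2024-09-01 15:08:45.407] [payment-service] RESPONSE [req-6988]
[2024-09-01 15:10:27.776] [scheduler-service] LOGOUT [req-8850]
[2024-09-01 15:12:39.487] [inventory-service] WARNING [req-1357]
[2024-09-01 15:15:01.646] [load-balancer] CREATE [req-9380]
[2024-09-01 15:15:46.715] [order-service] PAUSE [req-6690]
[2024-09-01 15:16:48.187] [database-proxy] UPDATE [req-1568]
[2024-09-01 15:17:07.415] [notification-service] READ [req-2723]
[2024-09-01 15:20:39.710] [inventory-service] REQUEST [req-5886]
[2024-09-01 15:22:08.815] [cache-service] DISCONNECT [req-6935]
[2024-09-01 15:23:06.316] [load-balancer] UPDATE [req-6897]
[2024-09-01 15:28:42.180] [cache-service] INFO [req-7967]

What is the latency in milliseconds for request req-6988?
120

To calculate latency:

1. Find REQUEST with id req-6988: 2024-09-01 15:08:45.287
2. Find RESPONSE with id req-6988: 2024-09-01 15:08:45.407
3. Latency: 2024-09-01 15:08:45.407 - 2024-09-01 15:08:45.287 = 120ms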